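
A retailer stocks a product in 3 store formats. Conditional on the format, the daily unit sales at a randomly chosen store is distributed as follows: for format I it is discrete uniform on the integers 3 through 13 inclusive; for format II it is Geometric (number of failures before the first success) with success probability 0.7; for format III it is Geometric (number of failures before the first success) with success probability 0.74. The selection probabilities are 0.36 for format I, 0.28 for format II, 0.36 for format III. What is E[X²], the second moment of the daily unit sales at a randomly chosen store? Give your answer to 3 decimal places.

27.078

For each component E[X²] = Var + (mean)², giving I: 74; II: 0.795918; III: 0.598247.
Overall E[X²] = 0.36·74 + 0.28·0.795918 + 0.36·0.598247 = 27.0782.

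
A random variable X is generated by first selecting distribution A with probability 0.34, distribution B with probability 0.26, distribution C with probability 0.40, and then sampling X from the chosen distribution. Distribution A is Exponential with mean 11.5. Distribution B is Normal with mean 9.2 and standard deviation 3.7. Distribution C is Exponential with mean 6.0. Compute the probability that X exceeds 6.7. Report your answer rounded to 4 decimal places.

Conditional on each component, P(X > 6.7): A: 0.55844; B: 0.750377; C: 0.327369.
By total probability, P(X > 6.7) = 0.34·0.55844 + 0.26·0.750377 + 0.4·0.327369 = 0.515915.

0.5159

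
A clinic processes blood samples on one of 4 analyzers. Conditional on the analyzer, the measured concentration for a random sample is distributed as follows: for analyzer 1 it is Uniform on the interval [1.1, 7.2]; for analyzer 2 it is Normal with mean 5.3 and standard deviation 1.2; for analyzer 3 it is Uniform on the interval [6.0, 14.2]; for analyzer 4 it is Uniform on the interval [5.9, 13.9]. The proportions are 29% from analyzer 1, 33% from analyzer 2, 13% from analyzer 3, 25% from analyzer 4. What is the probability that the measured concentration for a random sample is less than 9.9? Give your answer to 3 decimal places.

0.807

Conditional on each analyzer, P(X < 9.9): 1: 1; 2: 0.999937; 3: 0.47561; 4: 0.5.
By total probability, P(X < 9.9) = 0.29·1 + 0.33·0.999937 + 0.13·0.47561 + 0.25·0.5 = 0.806808.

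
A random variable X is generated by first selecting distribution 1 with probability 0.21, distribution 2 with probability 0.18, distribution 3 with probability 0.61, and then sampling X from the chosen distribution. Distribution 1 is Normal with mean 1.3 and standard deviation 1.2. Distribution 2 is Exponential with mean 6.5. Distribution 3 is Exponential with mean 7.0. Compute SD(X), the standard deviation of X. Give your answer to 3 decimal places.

6.558

Per component, 1: μ=1.3, E[X²]=3.13; 2: μ=6.5, E[X²]=84.5; 3: μ=7, E[X²]=98.
E[X] = 0.21·1.3 + 0.18·6.5 + 0.61·7 = 5.713.
E[X²] = 0.21·3.13 + 0.18·84.5 + 0.61·98 = 75.6473.
Var(X) = E[X²] − (E[X])² = 75.6473 − 32.6384 = 43.0089.
SD(X) = √43.0089 = 6.55812.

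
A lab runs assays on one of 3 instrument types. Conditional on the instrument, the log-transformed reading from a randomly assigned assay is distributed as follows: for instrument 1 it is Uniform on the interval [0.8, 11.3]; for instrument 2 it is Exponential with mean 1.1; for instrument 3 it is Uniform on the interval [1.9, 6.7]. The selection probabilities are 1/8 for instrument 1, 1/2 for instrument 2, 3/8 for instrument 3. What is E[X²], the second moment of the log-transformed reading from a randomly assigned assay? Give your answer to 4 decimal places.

For each component E[X²] = Var + (mean)², giving 1: 45.79; 2: 2.42; 3: 20.41.
Overall E[X²] = 0.125·45.79 + 0.5·2.42 + 0.375·20.41 = 14.5875.

14.5875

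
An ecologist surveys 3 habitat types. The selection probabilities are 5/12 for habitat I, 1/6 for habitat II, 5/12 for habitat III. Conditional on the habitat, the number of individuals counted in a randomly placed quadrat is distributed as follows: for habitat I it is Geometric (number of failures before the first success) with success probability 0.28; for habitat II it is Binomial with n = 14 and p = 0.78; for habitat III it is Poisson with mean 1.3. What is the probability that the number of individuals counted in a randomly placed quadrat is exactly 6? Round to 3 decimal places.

Conditional on each habitat, P(X = 6): I: 0.0390079; II: 0.00371111; III: 0.00182703.
By total probability, P(X = 6) = 0.416667·0.0390079 + 0.166667·0.00371111 + 0.416667·0.00182703 = 0.0176331.

0.018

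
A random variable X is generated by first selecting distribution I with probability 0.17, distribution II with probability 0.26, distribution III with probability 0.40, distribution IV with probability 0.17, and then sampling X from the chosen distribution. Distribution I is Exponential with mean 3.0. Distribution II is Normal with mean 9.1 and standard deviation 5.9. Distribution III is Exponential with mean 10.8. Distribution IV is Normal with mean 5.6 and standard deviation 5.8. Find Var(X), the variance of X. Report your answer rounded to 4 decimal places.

71.6133

Per component, I: μ=3, E[X²]=18; II: μ=9.1, E[X²]=117.62; III: μ=10.8, E[X²]=233.28; IV: μ=5.6, E[X²]=65.
E[X] = 0.17·3 + 0.26·9.1 + 0.4·10.8 + 0.17·5.6 = 8.148.
E[X²] = 0.17·18 + 0.26·117.62 + 0.4·233.28 + 0.17·65 = 138.003.
Var(X) = E[X²] − (E[X])² = 138.003 − 66.3899 = 71.6133.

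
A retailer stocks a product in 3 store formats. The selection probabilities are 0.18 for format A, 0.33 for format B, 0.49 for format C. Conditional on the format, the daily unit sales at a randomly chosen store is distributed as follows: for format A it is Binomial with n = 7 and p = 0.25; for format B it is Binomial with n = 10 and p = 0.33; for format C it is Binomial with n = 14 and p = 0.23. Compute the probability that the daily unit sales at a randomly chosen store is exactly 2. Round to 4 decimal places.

Conditional on each format, P(X = 2): A: 0.311462; B: 0.198993; C: 0.209115.
By total probability, P(X = 2) = 0.18·0.311462 + 0.33·0.198993 + 0.49·0.209115 = 0.224198.

0.2242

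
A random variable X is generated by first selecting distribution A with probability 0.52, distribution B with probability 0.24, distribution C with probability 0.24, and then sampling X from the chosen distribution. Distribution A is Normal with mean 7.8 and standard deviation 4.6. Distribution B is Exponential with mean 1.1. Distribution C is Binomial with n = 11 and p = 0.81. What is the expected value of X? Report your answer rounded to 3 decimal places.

Component means — A: 7.8; B: 1.1; C: 8.91.
E[X] = 0.52·7.8 + 0.24·1.1 + 0.24·8.91 = 6.4584.

6.458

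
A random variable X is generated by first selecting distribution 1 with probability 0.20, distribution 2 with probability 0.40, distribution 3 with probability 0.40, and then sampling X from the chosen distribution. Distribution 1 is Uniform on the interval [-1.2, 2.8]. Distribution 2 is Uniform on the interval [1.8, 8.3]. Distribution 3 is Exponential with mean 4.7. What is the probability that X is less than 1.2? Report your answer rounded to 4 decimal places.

0.2101

Conditional on each component, P(X < 1.2): 1: 0.6; 2: 0; 3: 0.225331.
By total probability, P(X < 1.2) = 0.2·0.6 + 0.4·0 + 0.4·0.225331 = 0.210132.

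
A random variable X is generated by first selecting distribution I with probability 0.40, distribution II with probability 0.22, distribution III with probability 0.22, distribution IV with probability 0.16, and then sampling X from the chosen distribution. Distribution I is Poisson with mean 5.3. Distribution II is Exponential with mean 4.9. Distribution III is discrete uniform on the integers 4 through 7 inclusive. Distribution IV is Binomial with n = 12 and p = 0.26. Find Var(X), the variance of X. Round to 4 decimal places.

8.6967

Per component, I: μ=5.3, E[X²]=33.39; II: μ=4.9, E[X²]=48.02; III: μ=5.5, E[X²]=31.5; IV: μ=3.12, E[X²]=12.0432.
E[X] = 0.4·5.3 + 0.22·4.9 + 0.22·5.5 + 0.16·3.12 = 4.9072.
E[X²] = 0.4·33.39 + 0.22·48.02 + 0.22·31.5 + 0.16·12.0432 = 32.7773.
Var(X) = E[X²] − (E[X])² = 32.7773 − 24.0806 = 8.6967.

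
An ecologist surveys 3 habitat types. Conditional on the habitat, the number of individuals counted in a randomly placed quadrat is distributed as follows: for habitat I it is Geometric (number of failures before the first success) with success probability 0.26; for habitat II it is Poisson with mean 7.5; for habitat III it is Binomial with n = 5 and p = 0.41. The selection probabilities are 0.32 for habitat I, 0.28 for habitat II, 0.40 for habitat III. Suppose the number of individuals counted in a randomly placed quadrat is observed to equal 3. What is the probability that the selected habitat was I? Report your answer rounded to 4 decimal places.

Likelihoods P(X=3 | ·): I: 0.105358; II: 0.0388887; III: 0.239914.
Posterior ∝ prior × likelihood. Numerator for I: 0.32·0.105358 = 0.0337146.
Normalizing constant: 0.32·0.105358 + 0.28·0.0388887 + 0.4·0.239914 = 0.140569.
P(I | observation) = 0.0337146 / 0.140569 = 0.239844.

0.2398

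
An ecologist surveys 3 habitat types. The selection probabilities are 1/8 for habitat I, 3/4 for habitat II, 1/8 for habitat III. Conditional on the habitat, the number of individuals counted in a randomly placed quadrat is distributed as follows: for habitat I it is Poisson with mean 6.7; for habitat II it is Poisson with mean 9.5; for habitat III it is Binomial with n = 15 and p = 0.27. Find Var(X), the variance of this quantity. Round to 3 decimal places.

Per component, I: μ=6.7, E[X²]=51.59; II: μ=9.5, E[X²]=99.75; III: μ=4.05, E[X²]=19.359.
E[X] = 0.125·6.7 + 0.75·9.5 + 0.125·4.05 = 8.46875.
E[X²] = 0.125·51.59 + 0.75·99.75 + 0.125·19.359 = 83.6811.
Var(X) = E[X²] − (E[X])² = 83.6811 − 71.7197 = 11.9614.

11.961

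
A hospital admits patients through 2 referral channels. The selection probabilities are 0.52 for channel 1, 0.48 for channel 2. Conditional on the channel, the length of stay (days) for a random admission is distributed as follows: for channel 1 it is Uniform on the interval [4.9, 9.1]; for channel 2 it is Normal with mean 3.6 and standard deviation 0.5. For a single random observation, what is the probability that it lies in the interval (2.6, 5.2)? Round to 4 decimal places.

0.5059

Conditional on each channel, P(2.6 < X < 5.2): 1: 0.0714286; 2: 0.976563.
By total probability, P(2.6 < X < 5.2) = 0.52·0.0714286 + 0.48·0.976563 = 0.505893.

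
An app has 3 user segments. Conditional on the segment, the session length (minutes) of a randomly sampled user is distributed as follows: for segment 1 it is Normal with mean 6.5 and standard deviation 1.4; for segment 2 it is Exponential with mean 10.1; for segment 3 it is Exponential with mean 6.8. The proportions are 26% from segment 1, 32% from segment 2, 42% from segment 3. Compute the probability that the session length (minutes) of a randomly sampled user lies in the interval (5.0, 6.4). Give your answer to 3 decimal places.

Conditional on each segment, P(5.0 < X < 6.4): 1: 0.32954; 2: 0.0788964; 3: 0.0891959.
By total probability, P(5.0 < X < 6.4) = 0.26·0.32954 + 0.32·0.0788964 + 0.42·0.0891959 = 0.14839.

0.148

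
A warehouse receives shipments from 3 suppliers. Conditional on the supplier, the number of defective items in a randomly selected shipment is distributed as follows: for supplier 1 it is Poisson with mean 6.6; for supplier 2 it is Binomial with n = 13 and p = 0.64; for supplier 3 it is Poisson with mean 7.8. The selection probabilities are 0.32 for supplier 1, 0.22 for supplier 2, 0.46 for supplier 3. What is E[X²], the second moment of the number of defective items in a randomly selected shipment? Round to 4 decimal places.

63.5135

For each component E[X²] = Var + (mean)², giving 1: 50.16; 2: 72.2176; 3: 68.64.
Overall E[X²] = 0.32·50.16 + 0.22·72.2176 + 0.46·68.64 = 63.5135.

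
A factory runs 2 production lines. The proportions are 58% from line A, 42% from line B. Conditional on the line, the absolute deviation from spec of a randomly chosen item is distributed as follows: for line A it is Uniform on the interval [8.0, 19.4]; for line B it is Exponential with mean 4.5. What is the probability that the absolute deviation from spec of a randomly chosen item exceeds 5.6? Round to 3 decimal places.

Conditional on each line, P(X > 5.6): A: 1; B: 0.288101.
By total probability, P(X > 5.6) = 0.58·1 + 0.42·0.288101 = 0.701002.

0.701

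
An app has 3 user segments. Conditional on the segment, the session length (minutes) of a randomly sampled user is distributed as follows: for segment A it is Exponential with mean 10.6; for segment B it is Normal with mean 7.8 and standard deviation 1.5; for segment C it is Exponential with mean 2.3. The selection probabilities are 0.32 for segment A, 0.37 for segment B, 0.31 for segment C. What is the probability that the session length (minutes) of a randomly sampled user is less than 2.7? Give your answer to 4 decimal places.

Conditional on each segment, P(X < 2.7): A: 0.224864; B: 0.000336929; C: 0.690845.
By total probability, P(X < 2.7) = 0.32·0.224864 + 0.37·0.000336929 + 0.31·0.690845 = 0.286243.

0.2862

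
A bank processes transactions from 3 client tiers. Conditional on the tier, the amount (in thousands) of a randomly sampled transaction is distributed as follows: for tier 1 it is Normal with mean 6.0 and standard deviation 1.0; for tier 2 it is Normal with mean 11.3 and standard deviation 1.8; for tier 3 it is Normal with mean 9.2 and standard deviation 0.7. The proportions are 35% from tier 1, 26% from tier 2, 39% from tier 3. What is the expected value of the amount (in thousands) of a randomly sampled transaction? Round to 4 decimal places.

8.6260

Component means — 1: 6; 2: 11.3; 3: 9.2.
E[X] = 0.35·6 + 0.26·11.3 + 0.39·9.2 = 8.626.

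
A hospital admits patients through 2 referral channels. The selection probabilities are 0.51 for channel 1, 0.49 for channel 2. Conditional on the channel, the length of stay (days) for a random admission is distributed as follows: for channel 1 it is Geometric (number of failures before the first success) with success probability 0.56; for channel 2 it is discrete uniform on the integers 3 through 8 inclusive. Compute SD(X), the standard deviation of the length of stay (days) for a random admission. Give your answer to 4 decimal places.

Per component, 1: μ=0.785714, E[X²]=2.02041; 2: μ=5.5, E[X²]=33.1667.
E[X] = 0.51·0.785714 + 0.49·5.5 = 3.09571.
E[X²] = 0.51·2.02041 + 0.49·33.1667 = 17.2821.
Var(X) = E[X²] − (E[X])² = 17.2821 − 9.58345 = 7.69863.
SD(X) = √7.69863 = 2.77464.

2.7746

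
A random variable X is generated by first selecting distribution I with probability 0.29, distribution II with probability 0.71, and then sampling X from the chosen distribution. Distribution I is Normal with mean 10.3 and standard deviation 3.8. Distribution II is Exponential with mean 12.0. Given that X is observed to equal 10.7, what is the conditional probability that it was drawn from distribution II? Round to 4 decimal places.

Likelihoods f(10.7 | ·): I: 0.104405; II: 0.0341643.
Posterior ∝ prior × likelihood. Numerator for II: 0.71·0.0341643 = 0.0242567.
Normalizing constant: 0.29·0.104405 + 0.71·0.0341643 = 0.0545341.
P(II | observation) = 0.0242567 / 0.0545341 = 0.444799.

0.4448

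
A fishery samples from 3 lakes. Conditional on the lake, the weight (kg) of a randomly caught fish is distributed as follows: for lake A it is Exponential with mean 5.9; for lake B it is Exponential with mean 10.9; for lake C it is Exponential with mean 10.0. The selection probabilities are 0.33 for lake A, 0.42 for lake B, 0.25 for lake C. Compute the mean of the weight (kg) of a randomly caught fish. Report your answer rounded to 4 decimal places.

Component means — A: 5.9; B: 10.9; C: 10.
E[X] = 0.33·5.9 + 0.42·10.9 + 0.25·10 = 9.025.

9.0250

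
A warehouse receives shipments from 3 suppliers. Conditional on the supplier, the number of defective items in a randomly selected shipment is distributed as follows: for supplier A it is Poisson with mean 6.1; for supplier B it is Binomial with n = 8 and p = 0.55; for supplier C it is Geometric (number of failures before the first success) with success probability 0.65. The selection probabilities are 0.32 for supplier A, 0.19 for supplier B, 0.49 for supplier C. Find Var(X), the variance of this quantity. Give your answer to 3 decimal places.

9.148

Per component, A: μ=6.1, E[X²]=43.31; B: μ=4.4, E[X²]=21.34; C: μ=0.538462, E[X²]=1.11834.
E[X] = 0.32·6.1 + 0.19·4.4 + 0.49·0.538462 = 3.05185.
E[X²] = 0.32·43.31 + 0.19·21.34 + 0.49·1.11834 = 18.4618.
Var(X) = E[X²] − (E[X])² = 18.4618 − 9.31376 = 9.14802.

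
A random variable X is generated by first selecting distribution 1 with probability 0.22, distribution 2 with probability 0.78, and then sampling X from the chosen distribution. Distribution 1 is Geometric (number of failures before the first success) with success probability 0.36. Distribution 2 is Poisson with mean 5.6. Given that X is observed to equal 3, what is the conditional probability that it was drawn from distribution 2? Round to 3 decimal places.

Likelihoods P(X=3 | ·): 1: 0.0943718; 2: 0.108234.
Posterior ∝ prior × likelihood. Numerator for 2: 0.78·0.108234 = 0.0844225.
Normalizing constant: 0.22·0.0943718 + 0.78·0.108234 = 0.105184.
P(2 | observation) = 0.0844225 / 0.105184 = 0.802615.

0.803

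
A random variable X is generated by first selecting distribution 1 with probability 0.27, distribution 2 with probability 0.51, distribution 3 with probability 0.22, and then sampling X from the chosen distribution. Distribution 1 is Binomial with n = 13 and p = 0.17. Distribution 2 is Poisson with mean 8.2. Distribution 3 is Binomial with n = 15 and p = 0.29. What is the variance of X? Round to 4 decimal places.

12.2325

Per component, 1: μ=2.21, E[X²]=6.7184; 2: μ=8.2, E[X²]=75.44; 3: μ=4.35, E[X²]=22.011.
E[X] = 0.27·2.21 + 0.51·8.2 + 0.22·4.35 = 5.7357.
E[X²] = 0.27·6.7184 + 0.51·75.44 + 0.22·22.011 = 45.1308.
Var(X) = E[X²] − (E[X])² = 45.1308 − 32.8983 = 12.2325.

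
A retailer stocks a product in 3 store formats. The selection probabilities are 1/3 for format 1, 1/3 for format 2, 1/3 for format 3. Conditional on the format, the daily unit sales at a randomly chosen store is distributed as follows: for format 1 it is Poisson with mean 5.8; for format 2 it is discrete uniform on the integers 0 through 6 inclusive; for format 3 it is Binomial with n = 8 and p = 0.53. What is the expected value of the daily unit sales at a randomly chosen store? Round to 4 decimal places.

Component means — 1: 5.8; 2: 3; 3: 4.24.
E[X] = 0.333333·5.8 + 0.333333·3 + 0.333333·4.24 = 4.34667.

4.3467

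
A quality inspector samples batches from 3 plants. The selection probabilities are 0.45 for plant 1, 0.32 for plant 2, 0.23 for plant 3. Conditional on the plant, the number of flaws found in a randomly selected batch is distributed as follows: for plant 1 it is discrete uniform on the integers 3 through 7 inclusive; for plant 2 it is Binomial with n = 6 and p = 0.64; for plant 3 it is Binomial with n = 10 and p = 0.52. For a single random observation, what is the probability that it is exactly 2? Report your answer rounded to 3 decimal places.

Conditional on each plant, P(X = 2): 1: 0; 2: 0.103196; 3: 0.0342885.
By total probability, P(X = 2) = 0.45·0 + 0.32·0.103196 + 0.23·0.0342885 = 0.040909.

0.041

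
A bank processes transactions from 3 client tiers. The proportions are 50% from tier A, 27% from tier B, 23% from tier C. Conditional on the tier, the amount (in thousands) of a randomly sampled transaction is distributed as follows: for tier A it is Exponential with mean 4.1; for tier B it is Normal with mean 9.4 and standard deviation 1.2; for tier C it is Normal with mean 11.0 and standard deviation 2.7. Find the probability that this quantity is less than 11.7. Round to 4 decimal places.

0.8722

Conditional on each tier, P(X < 11.7): A: 0.942367; B: 0.97236; C: 0.602282.
By total probability, P(X < 11.7) = 0.5·0.942367 + 0.27·0.97236 + 0.23·0.602282 = 0.872246.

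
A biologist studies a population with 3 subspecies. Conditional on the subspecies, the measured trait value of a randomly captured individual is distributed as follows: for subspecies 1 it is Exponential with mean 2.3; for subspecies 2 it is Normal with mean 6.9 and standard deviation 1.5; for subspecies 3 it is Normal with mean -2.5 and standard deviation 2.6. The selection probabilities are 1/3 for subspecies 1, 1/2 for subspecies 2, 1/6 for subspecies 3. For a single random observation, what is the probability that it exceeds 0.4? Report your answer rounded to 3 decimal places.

Conditional on each subspecies, P(X > 0.4): 1: 0.84037; 2: 0.999993; 3: 0.132343.
By total probability, P(X > 0.4) = 0.333333·0.84037 + 0.5·0.999993 + 0.166667·0.132343 = 0.802177.

0.802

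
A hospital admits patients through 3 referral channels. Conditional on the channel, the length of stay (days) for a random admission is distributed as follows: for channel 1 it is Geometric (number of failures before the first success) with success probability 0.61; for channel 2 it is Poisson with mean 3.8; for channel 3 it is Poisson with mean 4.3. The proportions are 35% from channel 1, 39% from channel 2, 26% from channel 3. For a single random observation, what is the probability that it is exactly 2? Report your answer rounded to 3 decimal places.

0.128

Conditional on each channel, P(X = 2): 1: 0.092781; 2: 0.161517; 3: 0.125441.
By total probability, P(X = 2) = 0.35·0.092781 + 0.39·0.161517 + 0.26·0.125441 = 0.12808.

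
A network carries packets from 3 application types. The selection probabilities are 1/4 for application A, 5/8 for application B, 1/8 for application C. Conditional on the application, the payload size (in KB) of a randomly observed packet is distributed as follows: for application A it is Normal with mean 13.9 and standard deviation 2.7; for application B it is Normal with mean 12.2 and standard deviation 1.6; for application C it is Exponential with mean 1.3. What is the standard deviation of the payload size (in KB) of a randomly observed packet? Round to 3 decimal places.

4.281

Per component, A: μ=13.9, E[X²]=200.5; B: μ=12.2, E[X²]=151.4; C: μ=1.3, E[X²]=3.38.
E[X] = 0.25·13.9 + 0.625·12.2 + 0.125·1.3 = 11.2625.
E[X²] = 0.25·200.5 + 0.625·151.4 + 0.125·3.38 = 145.172.
Var(X) = E[X²] − (E[X])² = 145.172 − 126.844 = 18.3286.
SD(X) = √18.3286 = 4.28119.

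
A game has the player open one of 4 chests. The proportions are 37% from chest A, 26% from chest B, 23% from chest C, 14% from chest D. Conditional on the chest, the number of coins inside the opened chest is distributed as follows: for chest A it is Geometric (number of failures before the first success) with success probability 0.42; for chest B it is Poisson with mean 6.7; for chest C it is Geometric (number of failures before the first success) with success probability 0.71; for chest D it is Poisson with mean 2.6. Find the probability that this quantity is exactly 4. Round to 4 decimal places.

Conditional on each chest, P(X = 4): A: 0.0475293; B: 0.103351; C: 0.0050217; D: 0.141422.
By total probability, P(X = 4) = 0.37·0.0475293 + 0.26·0.103351 + 0.23·0.0050217 + 0.14·0.141422 = 0.0654112.

0.0654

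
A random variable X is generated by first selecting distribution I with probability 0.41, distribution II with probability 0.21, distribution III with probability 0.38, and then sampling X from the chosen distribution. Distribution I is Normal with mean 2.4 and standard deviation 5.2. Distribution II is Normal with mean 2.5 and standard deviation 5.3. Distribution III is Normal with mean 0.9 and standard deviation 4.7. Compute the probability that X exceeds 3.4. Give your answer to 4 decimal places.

Conditional on each component, P(X > 3.4): I: 0.423751; II: 0.432579; III: 0.297392.
By total probability, P(X > 3.4) = 0.41·0.423751 + 0.21·0.432579 + 0.38·0.297392 = 0.377589.

0.3776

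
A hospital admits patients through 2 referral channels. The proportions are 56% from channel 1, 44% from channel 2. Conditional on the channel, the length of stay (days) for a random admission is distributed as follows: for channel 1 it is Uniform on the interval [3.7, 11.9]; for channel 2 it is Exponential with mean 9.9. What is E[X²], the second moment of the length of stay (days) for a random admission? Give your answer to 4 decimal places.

123.4571

For each component E[X²] = Var + (mean)², giving 1: 66.4433; 2: 196.02.
Overall E[X²] = 0.56·66.4433 + 0.44·196.02 = 123.457.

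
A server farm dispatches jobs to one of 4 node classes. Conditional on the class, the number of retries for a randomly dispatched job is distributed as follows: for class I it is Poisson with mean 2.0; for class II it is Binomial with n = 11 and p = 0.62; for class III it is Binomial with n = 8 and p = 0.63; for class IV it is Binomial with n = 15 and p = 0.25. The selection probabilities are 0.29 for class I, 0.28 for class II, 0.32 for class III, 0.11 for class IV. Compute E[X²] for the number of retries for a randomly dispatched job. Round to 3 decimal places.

26.071

For each component E[X²] = Var + (mean)², giving I: 6; II: 49.104; III: 27.2664; IV: 16.875.
Overall E[X²] = 0.29·6 + 0.28·49.104 + 0.32·27.2664 + 0.11·16.875 = 26.0706.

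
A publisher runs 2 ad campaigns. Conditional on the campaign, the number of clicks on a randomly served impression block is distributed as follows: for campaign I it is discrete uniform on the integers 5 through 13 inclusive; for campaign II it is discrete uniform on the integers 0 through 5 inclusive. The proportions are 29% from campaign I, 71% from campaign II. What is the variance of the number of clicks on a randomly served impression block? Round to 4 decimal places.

Per component, I: μ=9, E[X²]=87.6667; II: μ=2.5, E[X²]=9.16667.
E[X] = 0.29·9 + 0.71·2.5 = 4.385.
E[X²] = 0.29·87.6667 + 0.71·9.16667 = 31.9317.
Var(X) = E[X²] − (E[X])² = 31.9317 − 19.2282 = 12.7034.

12.7034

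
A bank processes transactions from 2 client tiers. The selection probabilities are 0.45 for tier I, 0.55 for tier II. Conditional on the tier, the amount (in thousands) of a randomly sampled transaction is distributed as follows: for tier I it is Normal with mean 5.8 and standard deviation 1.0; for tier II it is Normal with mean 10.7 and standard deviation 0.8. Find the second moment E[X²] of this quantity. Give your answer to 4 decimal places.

78.9095

For each component E[X²] = Var + (mean)², giving I: 34.64; II: 115.13.
Overall E[X²] = 0.45·34.64 + 0.55·115.13 = 78.9095.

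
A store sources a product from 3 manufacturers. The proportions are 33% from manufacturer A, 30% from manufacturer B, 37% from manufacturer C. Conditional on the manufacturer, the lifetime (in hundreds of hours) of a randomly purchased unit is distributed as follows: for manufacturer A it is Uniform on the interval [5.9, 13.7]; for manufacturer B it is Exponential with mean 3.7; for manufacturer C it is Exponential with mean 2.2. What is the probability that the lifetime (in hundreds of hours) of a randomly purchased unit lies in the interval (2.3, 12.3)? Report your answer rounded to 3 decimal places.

Conditional on each manufacturer, P(2.3 < X < 12.3): A: 0.820513; B: 0.501076; C: 0.3478.
By total probability, P(2.3 < X < 12.3) = 0.33·0.820513 + 0.3·0.501076 + 0.37·0.3478 = 0.549778.

0.550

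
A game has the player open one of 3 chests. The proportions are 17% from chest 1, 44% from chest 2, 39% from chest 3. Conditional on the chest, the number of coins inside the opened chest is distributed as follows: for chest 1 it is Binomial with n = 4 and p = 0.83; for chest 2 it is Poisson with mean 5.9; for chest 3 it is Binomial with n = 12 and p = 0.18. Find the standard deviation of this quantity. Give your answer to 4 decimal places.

Per component, 1: μ=3.32, E[X²]=11.5868; 2: μ=5.9, E[X²]=40.71; 3: μ=2.16, E[X²]=6.4368.
E[X] = 0.17·3.32 + 0.44·5.9 + 0.39·2.16 = 4.0028.
E[X²] = 0.17·11.5868 + 0.44·40.71 + 0.39·6.4368 = 22.3925.
Var(X) = E[X²] − (E[X])² = 22.3925 − 16.0224 = 6.3701.
SD(X) = √6.3701 = 2.52391.

2.5239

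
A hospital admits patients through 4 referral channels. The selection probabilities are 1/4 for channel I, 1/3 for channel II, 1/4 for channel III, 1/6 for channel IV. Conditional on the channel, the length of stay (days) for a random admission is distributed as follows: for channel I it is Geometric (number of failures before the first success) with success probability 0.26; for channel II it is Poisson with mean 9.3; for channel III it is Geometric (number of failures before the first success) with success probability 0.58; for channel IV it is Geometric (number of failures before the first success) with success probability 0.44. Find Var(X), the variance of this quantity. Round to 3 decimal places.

Per component, I: μ=2.84615, E[X²]=19.0473; II: μ=9.3, E[X²]=95.79; III: μ=0.724138, E[X²]=1.77289; IV: μ=1.27273, E[X²]=4.5124.
E[X] = 0.25·2.84615 + 0.333333·9.3 + 0.25·0.724138 + 0.166667·1.27273 = 4.20469.
E[X²] = 0.25·19.0473 + 0.333333·95.79 + 0.25·1.77289 + 0.166667·4.5124 = 37.8871.
Var(X) = E[X²] − (E[X])² = 37.8871 − 17.6795 = 20.2077.

20.208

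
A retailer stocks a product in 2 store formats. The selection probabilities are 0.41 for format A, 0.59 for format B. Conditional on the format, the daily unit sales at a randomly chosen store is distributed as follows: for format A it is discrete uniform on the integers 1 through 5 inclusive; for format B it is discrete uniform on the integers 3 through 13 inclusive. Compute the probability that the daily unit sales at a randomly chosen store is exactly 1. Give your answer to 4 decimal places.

Conditional on each format, P(X = 1): A: 0.2; B: 0.
By total probability, P(X = 1) = 0.41·0.2 + 0.59·0 = 0.082.

0.0820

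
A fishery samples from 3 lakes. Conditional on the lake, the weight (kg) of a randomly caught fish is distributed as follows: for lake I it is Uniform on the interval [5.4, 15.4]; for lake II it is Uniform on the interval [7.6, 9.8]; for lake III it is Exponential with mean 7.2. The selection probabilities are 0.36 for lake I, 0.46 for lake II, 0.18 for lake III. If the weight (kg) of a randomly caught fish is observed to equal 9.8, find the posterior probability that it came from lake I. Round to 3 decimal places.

0.143

Likelihoods f(9.8 | ·): I: 0.1; II: 0.454545; III: 0.0356077.
Posterior ∝ prior × likelihood. Numerator for I: 0.36·0.1 = 0.036.
Normalizing constant: 0.36·0.1 + 0.46·0.454545 + 0.18·0.0356077 = 0.2515.
P(I | observation) = 0.036 / 0.2515 = 0.143141.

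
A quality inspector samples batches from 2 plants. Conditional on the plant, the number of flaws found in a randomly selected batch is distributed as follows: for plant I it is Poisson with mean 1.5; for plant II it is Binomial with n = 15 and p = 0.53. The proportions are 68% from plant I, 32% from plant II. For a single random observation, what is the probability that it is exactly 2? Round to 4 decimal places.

0.1712

Conditional on each plant, P(X = 2): I: 0.251021; II: 0.00161069.
By total probability, P(X = 2) = 0.68·0.251021 + 0.32·0.00161069 = 0.17121.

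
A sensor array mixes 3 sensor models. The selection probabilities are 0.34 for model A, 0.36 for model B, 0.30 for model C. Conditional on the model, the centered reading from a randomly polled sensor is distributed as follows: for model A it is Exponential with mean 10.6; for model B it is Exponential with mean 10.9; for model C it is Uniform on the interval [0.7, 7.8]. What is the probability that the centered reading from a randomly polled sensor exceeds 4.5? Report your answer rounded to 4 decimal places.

Conditional on each model, P(X > 4.5): A: 0.654078; B: 0.661765; C: 0.464789.
By total probability, P(X > 4.5) = 0.34·0.654078 + 0.36·0.661765 + 0.3·0.464789 = 0.600059.

0.6001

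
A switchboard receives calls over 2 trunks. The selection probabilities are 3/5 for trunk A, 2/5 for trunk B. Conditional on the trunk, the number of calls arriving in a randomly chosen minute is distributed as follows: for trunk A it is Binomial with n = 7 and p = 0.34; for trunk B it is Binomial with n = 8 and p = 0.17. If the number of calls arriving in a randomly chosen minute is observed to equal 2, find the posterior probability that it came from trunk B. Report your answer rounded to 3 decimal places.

0.367

Likelihoods P(X=2 | ·): A: 0.304016; B: 0.26456.
Posterior ∝ prior × likelihood. Numerator for B: 0.4·0.26456 = 0.105824.
Normalizing constant: 0.6·0.304016 + 0.4·0.26456 = 0.288234.
P(B | observation) = 0.105824 / 0.288234 = 0.367147.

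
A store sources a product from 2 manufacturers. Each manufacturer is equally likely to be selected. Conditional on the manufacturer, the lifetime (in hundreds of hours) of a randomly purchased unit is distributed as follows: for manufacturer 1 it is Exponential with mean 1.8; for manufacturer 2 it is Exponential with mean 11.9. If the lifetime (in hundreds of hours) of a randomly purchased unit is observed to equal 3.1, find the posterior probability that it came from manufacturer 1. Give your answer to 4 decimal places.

0.6052

Likelihoods f(3.1 | ·): 1: 0.0992604; 2: 0.0647616.
Posterior ∝ prior × likelihood. Numerator for 1: 0.5·0.0992604 = 0.0496302.
Normalizing constant: 0.5·0.0992604 + 0.5·0.0647616 = 0.082011.
P(1 | observation) = 0.0496302 / 0.082011 = 0.605165.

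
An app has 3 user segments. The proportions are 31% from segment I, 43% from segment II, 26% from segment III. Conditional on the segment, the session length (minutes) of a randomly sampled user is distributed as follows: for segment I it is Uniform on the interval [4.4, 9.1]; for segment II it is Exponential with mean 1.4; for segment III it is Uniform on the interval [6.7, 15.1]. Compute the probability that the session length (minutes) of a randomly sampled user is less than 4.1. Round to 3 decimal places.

Conditional on each segment, P(X < 4.1): I: 0; II: 0.946527; III: 0.
By total probability, P(X < 4.1) = 0.31·0 + 0.43·0.946527 + 0.26·0 = 0.407006.

0.407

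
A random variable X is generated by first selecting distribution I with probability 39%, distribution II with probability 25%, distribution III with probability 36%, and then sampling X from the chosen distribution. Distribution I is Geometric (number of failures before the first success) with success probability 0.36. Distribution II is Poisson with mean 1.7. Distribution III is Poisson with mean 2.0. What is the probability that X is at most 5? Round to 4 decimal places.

0.9652

Conditional on each component, P(X ≤ 5): I: 0.931281; II: 0.992001; III: 0.983436.
By total probability, P(X ≤ 5) = 0.39·0.931281 + 0.25·0.992001 + 0.36·0.983436 = 0.965237.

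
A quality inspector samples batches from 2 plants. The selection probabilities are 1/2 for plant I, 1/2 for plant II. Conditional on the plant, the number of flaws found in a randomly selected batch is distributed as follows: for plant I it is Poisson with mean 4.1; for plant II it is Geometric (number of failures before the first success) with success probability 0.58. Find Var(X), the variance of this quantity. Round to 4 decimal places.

5.5234

Per component, I: μ=4.1, E[X²]=20.91; II: μ=0.724138, E[X²]=1.77289.
E[X] = 0.5·4.1 + 0.5·0.724138 = 2.41207.
E[X²] = 0.5·20.91 + 0.5·1.77289 = 11.3414.
Var(X) = E[X²] − (E[X])² = 11.3414 − 5.81808 = 5.52337.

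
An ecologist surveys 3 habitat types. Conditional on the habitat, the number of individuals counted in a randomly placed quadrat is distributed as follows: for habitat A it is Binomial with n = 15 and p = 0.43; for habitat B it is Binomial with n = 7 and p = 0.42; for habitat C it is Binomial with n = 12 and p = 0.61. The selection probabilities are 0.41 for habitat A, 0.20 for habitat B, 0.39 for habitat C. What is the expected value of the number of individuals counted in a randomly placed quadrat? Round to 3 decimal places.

Component means — A: 6.45; B: 2.94; C: 7.32.
E[X] = 0.41·6.45 + 0.2·2.94 + 0.39·7.32 = 6.0873.

6.087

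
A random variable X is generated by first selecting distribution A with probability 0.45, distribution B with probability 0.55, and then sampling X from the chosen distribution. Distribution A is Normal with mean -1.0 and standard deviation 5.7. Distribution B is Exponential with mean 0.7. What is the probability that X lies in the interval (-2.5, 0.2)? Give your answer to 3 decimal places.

0.221

Conditional on each component, P(-2.5 < X < 0.2): A: 0.187157; B: 0.248523.
By total probability, P(-2.5 < X < 0.2) = 0.45·0.187157 + 0.55·0.248523 = 0.220908.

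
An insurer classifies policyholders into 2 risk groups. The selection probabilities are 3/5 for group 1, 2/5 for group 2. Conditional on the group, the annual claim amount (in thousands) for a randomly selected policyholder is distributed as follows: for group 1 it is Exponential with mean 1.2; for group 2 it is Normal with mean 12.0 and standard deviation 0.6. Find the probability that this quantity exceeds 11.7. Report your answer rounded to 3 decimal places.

0.277

Conditional on each group, P(X > 11.7): 1: 5.82947e-05; 2: 0.691462.
By total probability, P(X > 11.7) = 0.6·5.82947e-05 + 0.4·0.691462 = 0.27662.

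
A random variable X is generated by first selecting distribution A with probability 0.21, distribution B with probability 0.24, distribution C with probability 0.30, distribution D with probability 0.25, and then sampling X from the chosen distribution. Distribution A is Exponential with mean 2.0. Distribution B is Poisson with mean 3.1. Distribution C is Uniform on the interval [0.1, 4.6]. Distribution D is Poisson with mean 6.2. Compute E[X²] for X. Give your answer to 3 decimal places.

18.053

For each component E[X²] = Var + (mean)², giving A: 8; B: 12.71; C: 7.21; D: 44.64.
Overall E[X²] = 0.21·8 + 0.24·12.71 + 0.3·7.21 + 0.25·44.64 = 18.0534.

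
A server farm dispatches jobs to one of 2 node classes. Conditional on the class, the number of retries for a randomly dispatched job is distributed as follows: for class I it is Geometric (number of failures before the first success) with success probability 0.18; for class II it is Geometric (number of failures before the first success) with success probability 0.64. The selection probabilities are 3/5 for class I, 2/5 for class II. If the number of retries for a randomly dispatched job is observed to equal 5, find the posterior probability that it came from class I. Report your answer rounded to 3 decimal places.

Likelihoods P(X=5 | ·): I: 0.0667332; II: 0.00386984.
Posterior ∝ prior × likelihood. Numerator for I: 0.6·0.0667332 = 0.0400399.
Normalizing constant: 0.6·0.0667332 + 0.4·0.00386984 = 0.0415878.
P(I | observation) = 0.0400399 / 0.0415878 = 0.962779.

0.963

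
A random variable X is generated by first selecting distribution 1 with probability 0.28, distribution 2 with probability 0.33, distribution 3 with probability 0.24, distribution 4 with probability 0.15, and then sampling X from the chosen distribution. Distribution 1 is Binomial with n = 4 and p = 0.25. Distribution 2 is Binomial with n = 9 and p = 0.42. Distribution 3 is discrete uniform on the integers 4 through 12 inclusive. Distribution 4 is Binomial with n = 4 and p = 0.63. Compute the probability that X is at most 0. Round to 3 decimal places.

0.094

Conditional on each component, P(X ≤ 0): 1: 0.316406; 2: 0.00742766; 3: 0; 4: 0.0187416.
By total probability, P(X ≤ 0) = 0.28·0.316406 + 0.33·0.00742766 + 0.24·0 + 0.15·0.0187416 = 0.0938561.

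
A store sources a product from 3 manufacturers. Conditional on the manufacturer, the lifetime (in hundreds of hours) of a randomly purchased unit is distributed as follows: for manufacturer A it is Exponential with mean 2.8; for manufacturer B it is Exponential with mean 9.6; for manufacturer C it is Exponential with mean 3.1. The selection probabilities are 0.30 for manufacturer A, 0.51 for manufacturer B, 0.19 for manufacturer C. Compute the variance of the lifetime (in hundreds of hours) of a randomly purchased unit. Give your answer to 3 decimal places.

62.353

Per component, A: μ=2.8, E[X²]=15.68; B: μ=9.6, E[X²]=184.32; C: μ=3.1, E[X²]=19.22.
E[X] = 0.3·2.8 + 0.51·9.6 + 0.19·3.1 = 6.325.
E[X²] = 0.3·15.68 + 0.51·184.32 + 0.19·19.22 = 102.359.
Var(X) = E[X²] − (E[X])² = 102.359 − 40.0056 = 62.3534.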